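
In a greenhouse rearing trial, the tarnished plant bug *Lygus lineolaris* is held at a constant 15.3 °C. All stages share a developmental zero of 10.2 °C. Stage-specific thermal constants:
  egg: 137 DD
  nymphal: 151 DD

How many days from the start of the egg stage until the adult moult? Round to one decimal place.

56.5 days

Daily accumulation at 15.3 °C = 15.3 − 10.2 = 5.1 DD/day.
Total K = 137 + 151 = 288 DD.
Total duration = 288 / 5.1 = 56.471 ≈ 56.5 days.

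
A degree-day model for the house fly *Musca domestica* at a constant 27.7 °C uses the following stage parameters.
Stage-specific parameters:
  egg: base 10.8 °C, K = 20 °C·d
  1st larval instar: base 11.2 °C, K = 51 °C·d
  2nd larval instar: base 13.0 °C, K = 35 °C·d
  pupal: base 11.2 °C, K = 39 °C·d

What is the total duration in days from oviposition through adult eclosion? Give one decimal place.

9.0 days

egg: 20 / (27.7 − 10.8) = 20 / 16.9 = 1.183 d.
1st larval instar: 51 / (27.7 − 11.2) = 51 / 16.5 = 3.091 d.
2nd larval instar: 35 / (27.7 − 13.0) = 35 / 14.7 = 2.381 d.
pupal: 39 / (27.7 − 11.2) = 39 / 16.5 = 2.364 d.
Sum = 9.019 ≈ 9.0 days.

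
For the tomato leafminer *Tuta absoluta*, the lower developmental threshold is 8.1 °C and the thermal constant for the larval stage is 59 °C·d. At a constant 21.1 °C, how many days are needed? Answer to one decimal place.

4.5 days

Daily accumulation = 21.1 − 8.1 = 13.0 DD/day.
Duration = 59 / 13.0 = 4.538 ≈ 4.5 days.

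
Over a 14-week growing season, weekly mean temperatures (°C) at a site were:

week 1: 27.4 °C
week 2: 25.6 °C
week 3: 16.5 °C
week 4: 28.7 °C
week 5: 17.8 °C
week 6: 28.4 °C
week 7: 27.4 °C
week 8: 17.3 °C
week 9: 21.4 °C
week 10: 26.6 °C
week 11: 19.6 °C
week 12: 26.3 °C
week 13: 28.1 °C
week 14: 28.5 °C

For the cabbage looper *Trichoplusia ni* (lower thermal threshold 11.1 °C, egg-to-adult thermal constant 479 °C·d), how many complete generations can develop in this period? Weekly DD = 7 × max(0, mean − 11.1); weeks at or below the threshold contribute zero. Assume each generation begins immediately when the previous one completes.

Weekly DD (7 × max(0, T̄ − 11.1)): 114.1, 101.5, 37.8, 123.2, 46.9, 121.1, 114.1, 43.4, 72.1, 108.5, 59.5, 106.4, 119.0, 121.8.
Season total = 1289.4 DD.
Complete generations = ⌊1289.4 / 479⌋ = 2.

2 generations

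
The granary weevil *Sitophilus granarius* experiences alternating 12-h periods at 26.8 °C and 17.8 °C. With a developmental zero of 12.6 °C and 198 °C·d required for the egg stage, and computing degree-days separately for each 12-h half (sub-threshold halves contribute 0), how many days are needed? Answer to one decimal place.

Day half: max(0, 26.8 − 12.6) × 0.5 = 14.2 × 0.5 = 7.10 DD.
Night half: max(0, 17.8 − 12.6) × 0.5 = 5.2 × 0.5 = 2.60 DD.
Per 24 h: 9.70 DD/day.
Duration = 198 / 9.70 = 20.412 ≈ 20.4 days.

20.4 days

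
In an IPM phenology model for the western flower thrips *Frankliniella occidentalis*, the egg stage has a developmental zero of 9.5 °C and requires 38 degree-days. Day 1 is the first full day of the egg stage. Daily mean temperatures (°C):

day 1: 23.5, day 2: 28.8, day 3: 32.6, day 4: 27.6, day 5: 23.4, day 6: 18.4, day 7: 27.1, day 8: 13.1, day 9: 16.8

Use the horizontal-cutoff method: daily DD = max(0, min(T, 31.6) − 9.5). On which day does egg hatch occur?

day 3

Daily DD above 9.5 °C (capped at 22.1): 14.0, 19.3, 22.1, 18.1, 13.9, 8.9, 17.6, 3.6, 7.3.
Cumulative: 14.0, 33.3, 55.4, 73.5, 87.4, 96.3, 113.9, 117.5, 124.8.
The total first reaches 38 DD on day 3.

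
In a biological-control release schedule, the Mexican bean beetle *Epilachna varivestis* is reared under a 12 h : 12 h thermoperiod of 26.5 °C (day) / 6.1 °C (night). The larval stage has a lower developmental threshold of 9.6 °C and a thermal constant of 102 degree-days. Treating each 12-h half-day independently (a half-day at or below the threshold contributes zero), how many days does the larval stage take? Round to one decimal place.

12.1 days

Day half: max(0, 26.5 − 9.6) × 0.5 = 16.9 × 0.5 = 8.45 DD.
Night half: max(0, 6.1 − 9.6) × 0.5 = 0.0 × 0.5 = 0.00 DD.
Per 24 h: 8.45 DD/day.
Duration = 102 / 8.45 = 12.071 ≈ 12.1 days.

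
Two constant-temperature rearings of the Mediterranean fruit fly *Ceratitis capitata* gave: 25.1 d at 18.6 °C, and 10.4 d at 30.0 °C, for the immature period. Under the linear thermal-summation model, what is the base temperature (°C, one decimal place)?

10.5 °C

Under the model K = D·(T − T_b), so D₁·(T₁ − T_b) = D₂·(T₂ − T_b).
25.1·(18.6 − T_b) = 10.4·(30.0 − T_b)
T_b = (25.1·18.6 − 10.4·30.0) / (25.1 − 10.4) = 154.86 / 14.7 = 10.535 °C ≈ 10.5 °C.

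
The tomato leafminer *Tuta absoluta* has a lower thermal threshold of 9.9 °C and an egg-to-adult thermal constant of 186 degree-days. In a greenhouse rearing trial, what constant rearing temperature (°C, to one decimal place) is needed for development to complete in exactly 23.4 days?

Required daily accumulation = 186 / 23.4 = 7.949 DD/day.
T = T_base + 7.949 = 9.9 + 7.949 = 17.849 ≈ 17.8 °C.

17.8 °C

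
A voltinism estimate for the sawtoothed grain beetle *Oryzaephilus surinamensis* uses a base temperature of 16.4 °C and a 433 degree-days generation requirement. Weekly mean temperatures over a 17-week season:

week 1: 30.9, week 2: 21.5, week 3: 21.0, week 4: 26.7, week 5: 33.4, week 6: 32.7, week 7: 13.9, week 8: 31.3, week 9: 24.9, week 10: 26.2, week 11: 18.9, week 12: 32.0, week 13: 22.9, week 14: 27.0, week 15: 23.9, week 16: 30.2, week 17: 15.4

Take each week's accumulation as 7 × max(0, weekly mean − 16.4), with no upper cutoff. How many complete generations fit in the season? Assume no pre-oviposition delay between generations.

Weekly DD (7 × max(0, T̄ − 16.4)): 101.5, 35.7, 32.2, 72.1, 119.0, 114.1, 0.0, 104.3, 59.5, 68.6, 17.5, 109.2, 45.5, 74.2, 52.5, 96.6, 0.0.
Season total = 1102.5 DD.
Complete generations = ⌊1102.5 / 433⌋ = 2.

2 generations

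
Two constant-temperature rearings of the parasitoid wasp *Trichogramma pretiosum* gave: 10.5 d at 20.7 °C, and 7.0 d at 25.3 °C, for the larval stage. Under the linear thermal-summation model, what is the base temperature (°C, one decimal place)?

Linear rate model ⇒ the product D·(T − T_b) is constant across temperatures.
10.5·(20.7 − T_b) = 7.0·(25.3 − T_b)
T_b = (10.5·20.7 − 7.0·25.3) / (10.5 − 7.0) = 40.25 / 3.5 = 11.500 °C ≈ 11.5 °C.

11.5 °C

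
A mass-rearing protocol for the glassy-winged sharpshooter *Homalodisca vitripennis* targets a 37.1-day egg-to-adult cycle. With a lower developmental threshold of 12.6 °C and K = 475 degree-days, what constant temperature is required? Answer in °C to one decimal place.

Required daily accumulation = 475 / 37.1 = 12.803 DD/day.
T = T_base + 12.803 = 12.6 + 12.803 = 25.403 ≈ 25.4 °C.

25.4 °C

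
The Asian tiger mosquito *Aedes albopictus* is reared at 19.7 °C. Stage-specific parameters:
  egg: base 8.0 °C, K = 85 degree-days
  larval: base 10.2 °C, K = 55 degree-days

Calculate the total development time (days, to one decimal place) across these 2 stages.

13.1 days

egg: 85 / (19.7 − 8.0) = 85 / 11.7 = 7.265 d.
larval: 55 / (19.7 − 10.2) = 55 / 9.5 = 5.789 d.
Sum = 13.054 ≈ 13.1 days.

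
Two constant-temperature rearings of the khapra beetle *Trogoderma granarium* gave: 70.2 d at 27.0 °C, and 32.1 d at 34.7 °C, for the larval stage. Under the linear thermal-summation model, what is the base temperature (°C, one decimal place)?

20.5 °C

Linear rate model ⇒ the product D·(T − T_b) is constant across temperatures.
70.2·(27.0 − T_b) = 32.1·(34.7 − T_b)
T_b = (70.2·27.0 − 32.1·34.7) / (70.2 − 32.1) = 781.53 / 38.1 = 20.513 °C ≈ 20.5 °C.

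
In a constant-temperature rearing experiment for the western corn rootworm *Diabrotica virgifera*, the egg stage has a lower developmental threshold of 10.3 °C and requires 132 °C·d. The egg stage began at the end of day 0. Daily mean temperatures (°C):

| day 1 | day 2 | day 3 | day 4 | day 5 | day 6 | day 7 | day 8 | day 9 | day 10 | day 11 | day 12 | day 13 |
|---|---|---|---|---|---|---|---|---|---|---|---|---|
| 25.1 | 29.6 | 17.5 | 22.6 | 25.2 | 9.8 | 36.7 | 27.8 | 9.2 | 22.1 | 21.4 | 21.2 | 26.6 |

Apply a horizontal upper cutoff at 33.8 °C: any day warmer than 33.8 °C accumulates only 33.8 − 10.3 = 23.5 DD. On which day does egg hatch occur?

Daily DD above 10.3 °C (capped at 23.5): 14.8, 19.3, 7.2, 12.3, 14.9, 0.0, 23.5, 17.5, 0.0, 11.8, 11.1, 10.9, 16.3.
Cumulative: 14.8, 34.1, 41.3, 53.6, 68.5, 68.5, 92.0, 109.5, 109.5, 121.3, 132.4, 143.3, 159.6.
The total first reaches 132 DD on day 11.

day 11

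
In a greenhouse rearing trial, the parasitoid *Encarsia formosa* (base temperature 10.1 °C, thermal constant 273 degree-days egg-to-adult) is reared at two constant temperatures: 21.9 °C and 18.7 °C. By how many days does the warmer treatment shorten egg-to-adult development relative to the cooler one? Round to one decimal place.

8.6 days

At 21.9 °C: 273 / (21.9 − 10.1) = 273 / 11.8 = 23.136 d.
At 18.7 °C: 273 / (18.7 − 10.1) = 273 / 8.6 = 31.744 d.
Difference = |23.136 − 31.744| = 8.609 ≈ 8.6 days.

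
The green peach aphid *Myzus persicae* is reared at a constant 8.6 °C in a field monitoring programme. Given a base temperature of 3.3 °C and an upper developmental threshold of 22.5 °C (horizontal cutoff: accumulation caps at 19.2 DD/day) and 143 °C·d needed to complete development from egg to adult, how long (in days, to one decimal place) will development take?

27.0 days

Daily accumulation = 8.6 − 3.3 = 5.3 DD/day.
Duration = 143 / 5.3 = 26.981 ≈ 27.0 days.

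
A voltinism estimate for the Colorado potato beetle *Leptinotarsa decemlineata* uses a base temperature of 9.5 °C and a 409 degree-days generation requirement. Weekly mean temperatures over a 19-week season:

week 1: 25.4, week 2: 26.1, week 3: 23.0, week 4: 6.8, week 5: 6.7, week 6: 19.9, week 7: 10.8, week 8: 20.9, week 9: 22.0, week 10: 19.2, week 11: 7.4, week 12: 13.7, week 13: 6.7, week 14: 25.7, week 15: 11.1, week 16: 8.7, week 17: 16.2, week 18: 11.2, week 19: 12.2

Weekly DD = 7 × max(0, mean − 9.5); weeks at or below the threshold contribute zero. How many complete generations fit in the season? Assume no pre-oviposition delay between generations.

2 generations

Weekly DD (7 × max(0, T̄ − 9.5)): 111.3, 116.2, 94.5, 0.0, 0.0, 72.8, 9.1, 79.8, 87.5, 67.9, 0.0, 29.4, 0.0, 113.4, 11.2, 0.0, 46.9, 11.9, 18.9.
Season total = 870.8 DD.
Complete generations = ⌊870.8 / 409⌋ = 2.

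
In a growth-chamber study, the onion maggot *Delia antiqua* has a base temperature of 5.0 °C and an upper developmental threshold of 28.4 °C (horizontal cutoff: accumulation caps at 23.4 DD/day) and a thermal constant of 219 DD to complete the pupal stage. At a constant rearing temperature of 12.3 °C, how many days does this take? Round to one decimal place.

Daily accumulation = 12.3 − 5.0 = 7.3 DD/day.
Duration = 219 / 7.3 = 30.000 ≈ 30.0 days.

30.0 days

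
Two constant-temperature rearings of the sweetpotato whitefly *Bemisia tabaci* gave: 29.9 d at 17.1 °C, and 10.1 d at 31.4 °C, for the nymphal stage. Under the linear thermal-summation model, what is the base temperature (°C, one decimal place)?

Equal thermal constants: D₁(T₁ − T_b) = D₂(T₂ − T_b).
29.9·(17.1 − T_b) = 10.1·(31.4 − T_b)
T_b = (29.9·17.1 − 10.1·31.4) / (29.9 − 10.1) = 194.15 / 19.8 = 9.806 °C ≈ 9.8 °C.

9.8 °C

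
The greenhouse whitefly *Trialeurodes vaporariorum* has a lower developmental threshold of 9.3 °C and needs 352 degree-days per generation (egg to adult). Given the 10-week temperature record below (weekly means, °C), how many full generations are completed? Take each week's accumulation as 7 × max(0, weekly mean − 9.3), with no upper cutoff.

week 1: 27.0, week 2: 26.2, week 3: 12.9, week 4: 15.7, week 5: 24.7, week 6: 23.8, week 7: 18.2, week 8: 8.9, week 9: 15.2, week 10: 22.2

2 generations

Weekly DD (7 × max(0, T̄ − 9.3)): 123.9, 118.3, 25.2, 44.8, 107.8, 101.5, 62.3, 0.0, 41.3, 90.3.
Season total = 715.4 DD.
Complete generations = ⌊715.4 / 352⌋ = 2.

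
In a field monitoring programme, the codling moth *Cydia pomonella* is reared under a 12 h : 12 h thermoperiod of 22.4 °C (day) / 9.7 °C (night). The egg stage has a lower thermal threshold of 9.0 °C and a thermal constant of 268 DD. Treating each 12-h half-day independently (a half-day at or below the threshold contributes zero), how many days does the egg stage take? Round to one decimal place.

38.0 days

Day half: max(0, 22.4 − 9.0) × 0.5 = 13.4 × 0.5 = 6.70 DD.
Night half: max(0, 9.7 − 9.0) × 0.5 = 0.7 × 0.5 = 0.35 DD.
Per 24 h: 7.05 DD/day.
Duration = 268 / 7.05 = 38.014 ≈ 38.0 days.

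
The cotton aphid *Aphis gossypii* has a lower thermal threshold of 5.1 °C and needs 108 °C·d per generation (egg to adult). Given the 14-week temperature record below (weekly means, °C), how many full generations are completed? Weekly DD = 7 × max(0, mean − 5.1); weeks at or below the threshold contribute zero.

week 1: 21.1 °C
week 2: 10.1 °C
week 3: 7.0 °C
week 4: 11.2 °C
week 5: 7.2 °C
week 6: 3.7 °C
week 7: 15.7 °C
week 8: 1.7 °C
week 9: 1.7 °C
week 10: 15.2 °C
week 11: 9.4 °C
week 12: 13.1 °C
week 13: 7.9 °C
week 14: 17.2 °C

Weekly DD (7 × max(0, T̄ − 5.1)): 112.0, 35.0, 13.3, 42.7, 14.7, 0.0, 74.2, 0.0, 0.0, 70.7, 30.1, 56.0, 19.6, 84.7.
Season total = 553.0 DD.
Complete generations = ⌊553.0 / 108⌋ = 5.

5 generations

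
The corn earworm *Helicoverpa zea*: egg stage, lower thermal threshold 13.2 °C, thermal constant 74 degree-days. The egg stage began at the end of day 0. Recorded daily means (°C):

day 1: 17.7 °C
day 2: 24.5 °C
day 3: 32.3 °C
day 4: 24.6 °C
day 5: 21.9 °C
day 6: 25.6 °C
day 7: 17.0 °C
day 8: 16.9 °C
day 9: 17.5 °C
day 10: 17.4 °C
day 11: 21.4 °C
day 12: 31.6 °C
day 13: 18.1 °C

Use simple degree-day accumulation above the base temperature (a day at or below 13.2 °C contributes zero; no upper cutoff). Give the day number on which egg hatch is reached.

Daily DD above 13.2 °C: 4.5, 11.3, 19.1, 11.4, 8.7, 12.4, 3.8, 3.7, 4.3, 4.2, 8.2, 18.4, 4.9.
Cumulative: 4.5, 15.8, 34.9, 46.3, 55.0, 67.4, 71.2, 74.9, 79.2, 83.4, 91.6, 110.0, 114.9.
The total first reaches 74 DD on day 8.

day 8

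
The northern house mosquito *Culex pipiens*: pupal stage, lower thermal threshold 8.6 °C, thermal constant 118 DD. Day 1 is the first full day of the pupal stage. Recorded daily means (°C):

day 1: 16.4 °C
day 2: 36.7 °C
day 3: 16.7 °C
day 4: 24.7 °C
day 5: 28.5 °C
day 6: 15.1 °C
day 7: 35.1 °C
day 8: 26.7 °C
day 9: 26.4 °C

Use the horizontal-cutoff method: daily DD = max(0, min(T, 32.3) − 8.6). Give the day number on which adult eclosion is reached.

day 8

Daily DD above 8.6 °C (capped at 23.7): 7.8, 23.7, 8.1, 16.1, 19.9, 6.5, 23.7, 18.1, 17.8.
Cumulative: 7.8, 31.5, 39.6, 55.7, 75.6, 82.1, 105.8, 123.9, 141.7.
The total first reaches 118 DD on day 8.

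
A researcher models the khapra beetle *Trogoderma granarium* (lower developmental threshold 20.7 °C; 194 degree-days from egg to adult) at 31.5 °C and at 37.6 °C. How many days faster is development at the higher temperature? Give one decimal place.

6.5 days

At 31.5 °C: 194 / (31.5 − 20.7) = 194 / 10.8 = 17.963 d.
At 37.6 °C: 194 / (37.6 − 20.7) = 194 / 16.9 = 11.479 d.
Difference = |17.963 − 11.479| = 6.484 ≈ 6.5 days.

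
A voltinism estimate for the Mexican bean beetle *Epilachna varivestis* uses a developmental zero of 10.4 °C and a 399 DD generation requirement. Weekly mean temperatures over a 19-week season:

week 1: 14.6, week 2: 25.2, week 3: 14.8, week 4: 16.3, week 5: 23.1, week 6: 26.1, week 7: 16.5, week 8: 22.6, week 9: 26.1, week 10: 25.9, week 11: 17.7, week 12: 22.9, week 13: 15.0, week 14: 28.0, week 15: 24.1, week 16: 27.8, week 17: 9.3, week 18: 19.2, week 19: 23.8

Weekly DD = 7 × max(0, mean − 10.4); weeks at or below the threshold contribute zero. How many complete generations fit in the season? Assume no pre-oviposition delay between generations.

Weekly DD (7 × max(0, T̄ − 10.4)): 29.4, 103.6, 30.8, 41.3, 88.9, 109.9, 42.7, 85.4, 109.9, 108.5, 51.1, 87.5, 32.2, 123.2, 95.9, 121.8, 0.0, 61.6, 93.8.
Season total = 1417.5 DD.
Complete generations = ⌊1417.5 / 399⌋ = 3.

3 generations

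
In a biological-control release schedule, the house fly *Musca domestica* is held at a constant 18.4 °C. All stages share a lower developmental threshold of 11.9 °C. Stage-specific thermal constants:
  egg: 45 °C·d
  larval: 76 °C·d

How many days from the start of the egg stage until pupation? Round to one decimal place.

18.6 days

Daily accumulation at 18.4 °C = 18.4 − 11.9 = 6.5 DD/day.
Total K = 45 + 76 = 121 DD.
Total duration = 121 / 6.5 = 18.615 ≈ 18.6 days.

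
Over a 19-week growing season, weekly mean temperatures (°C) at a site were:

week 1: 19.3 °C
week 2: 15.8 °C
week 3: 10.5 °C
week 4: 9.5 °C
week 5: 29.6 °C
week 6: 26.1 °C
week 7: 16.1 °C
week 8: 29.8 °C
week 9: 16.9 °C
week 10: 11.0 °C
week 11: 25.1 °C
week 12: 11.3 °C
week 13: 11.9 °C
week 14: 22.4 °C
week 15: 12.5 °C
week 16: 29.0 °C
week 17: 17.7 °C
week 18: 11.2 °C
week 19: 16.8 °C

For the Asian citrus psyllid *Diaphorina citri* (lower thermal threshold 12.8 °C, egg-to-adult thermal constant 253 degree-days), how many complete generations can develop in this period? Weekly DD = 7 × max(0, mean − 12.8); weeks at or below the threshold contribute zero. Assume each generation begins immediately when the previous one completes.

3 generations

Weekly DD (7 × max(0, T̄ − 12.8)): 45.5, 21.0, 0.0, 0.0, 117.6, 93.1, 23.1, 119.0, 28.7, 0.0, 86.1, 0.0, 0.0, 67.2, 0.0, 113.4, 34.3, 0.0, 28.0.
Season total = 777.0 DD.
Complete generations = ⌊777.0 / 253⌋ = 3.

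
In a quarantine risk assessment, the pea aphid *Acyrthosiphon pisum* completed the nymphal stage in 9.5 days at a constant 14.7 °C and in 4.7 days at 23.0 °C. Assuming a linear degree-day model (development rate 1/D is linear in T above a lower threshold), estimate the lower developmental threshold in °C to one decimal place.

6.6 °C

Equal thermal constants: D₁(T₁ − T_b) = D₂(T₂ − T_b).
9.5·(14.7 − T_b) = 4.7·(23.0 − T_b)
T_b = (9.5·14.7 − 4.7·23.0) / (9.5 − 4.7) = 31.55 / 4.8 = 6.573 °C ≈ 6.6 °C.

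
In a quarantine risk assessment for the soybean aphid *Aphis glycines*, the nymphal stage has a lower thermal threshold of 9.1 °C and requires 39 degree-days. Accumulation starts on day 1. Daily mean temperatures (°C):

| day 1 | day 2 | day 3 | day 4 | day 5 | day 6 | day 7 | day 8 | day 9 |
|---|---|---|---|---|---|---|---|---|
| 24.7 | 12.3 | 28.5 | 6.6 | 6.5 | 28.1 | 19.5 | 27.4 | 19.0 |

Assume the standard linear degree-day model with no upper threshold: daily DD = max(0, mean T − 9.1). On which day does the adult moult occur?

Daily DD above 9.1 °C: 15.6, 3.2, 19.4, 0.0, 0.0, 19.0, 10.4, 18.3, 9.9.
Cumulative: 15.6, 18.8, 38.2, 38.2, 38.2, 57.2, 67.6, 85.9, 95.8.
The total first reaches 39 DD on day 6.

day 6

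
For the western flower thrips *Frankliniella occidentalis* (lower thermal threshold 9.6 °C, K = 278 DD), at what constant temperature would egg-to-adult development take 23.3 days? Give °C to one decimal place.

Required daily accumulation = 278 / 23.3 = 11.931 DD/day.
T = T_base + 11.931 = 9.6 + 11.931 = 21.531 ≈ 21.5 °C.

21.5 °C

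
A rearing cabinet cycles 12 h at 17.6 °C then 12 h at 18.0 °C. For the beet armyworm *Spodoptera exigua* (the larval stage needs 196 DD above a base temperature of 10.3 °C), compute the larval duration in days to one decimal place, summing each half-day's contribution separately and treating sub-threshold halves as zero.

26.1 days

Day half: max(0, 17.6 − 10.3) × 0.5 = 7.3 × 0.5 = 3.65 DD.
Night half: max(0, 18.0 − 10.3) × 0.5 = 7.7 × 0.5 = 3.85 DD.
Per 24 h: 7.50 DD/day.
Duration = 196 / 7.50 = 26.133 ≈ 26.1 days.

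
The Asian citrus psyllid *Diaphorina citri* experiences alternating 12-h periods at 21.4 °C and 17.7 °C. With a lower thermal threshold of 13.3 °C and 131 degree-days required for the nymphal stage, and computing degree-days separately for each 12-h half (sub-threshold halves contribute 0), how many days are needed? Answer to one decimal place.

Day half: max(0, 21.4 − 13.3) × 0.5 = 8.1 × 0.5 = 4.05 DD.
Night half: max(0, 17.7 − 13.3) × 0.5 = 4.4 × 0.5 = 2.20 DD.
Per 24 h: 6.25 DD/day.
Duration = 131 / 6.25 = 20.960 ≈ 21.0 days.

21.0 days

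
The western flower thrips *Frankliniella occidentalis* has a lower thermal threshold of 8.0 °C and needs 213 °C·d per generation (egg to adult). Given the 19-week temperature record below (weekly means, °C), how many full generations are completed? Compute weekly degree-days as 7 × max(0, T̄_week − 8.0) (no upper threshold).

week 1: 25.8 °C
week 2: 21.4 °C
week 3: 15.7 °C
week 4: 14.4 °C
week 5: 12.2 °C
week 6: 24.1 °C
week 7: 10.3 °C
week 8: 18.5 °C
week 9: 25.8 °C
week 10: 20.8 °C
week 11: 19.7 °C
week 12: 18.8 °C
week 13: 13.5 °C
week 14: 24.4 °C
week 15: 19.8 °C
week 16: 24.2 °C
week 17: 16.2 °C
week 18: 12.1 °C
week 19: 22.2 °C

6 generations

Weekly DD (7 × max(0, T̄ − 8.0)): 124.6, 93.8, 53.9, 44.8, 29.4, 112.7, 16.1, 73.5, 124.6, 89.6, 81.9, 75.6, 38.5, 114.8, 82.6, 113.4, 57.4, 28.7, 99.4.
Season total = 1455.3 DD.
Complete generations = ⌊1455.3 / 213⌋ = 6.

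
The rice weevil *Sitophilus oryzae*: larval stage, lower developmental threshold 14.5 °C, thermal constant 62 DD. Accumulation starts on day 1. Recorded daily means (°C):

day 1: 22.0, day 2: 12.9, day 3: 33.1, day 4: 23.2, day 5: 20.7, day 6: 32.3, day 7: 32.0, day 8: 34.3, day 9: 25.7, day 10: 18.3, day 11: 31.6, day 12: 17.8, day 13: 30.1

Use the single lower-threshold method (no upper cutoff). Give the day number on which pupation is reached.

day 7

Daily DD above 14.5 °C: 7.5, 0.0, 18.6, 8.7, 6.2, 17.8, 17.5, 19.8, 11.2, 3.8, 17.1, 3.3, 15.6.
Cumulative: 7.5, 7.5, 26.1, 34.8, 41.0, 58.8, 76.3, 96.1, 107.3, 111.1, 128.2, 131.5, 147.1.
The total first reaches 62 DD on day 7.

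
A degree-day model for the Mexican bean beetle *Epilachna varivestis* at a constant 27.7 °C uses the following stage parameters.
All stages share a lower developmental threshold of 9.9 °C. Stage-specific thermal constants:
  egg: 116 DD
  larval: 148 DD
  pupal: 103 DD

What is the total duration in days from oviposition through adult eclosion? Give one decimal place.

20.6 days

Daily accumulation at 27.7 °C = 27.7 − 9.9 = 17.8 DD/day.
Total K = 116 + 148 + 103 = 367 DD.
Total duration = 367 / 17.8 = 20.618 ≈ 20.6 days.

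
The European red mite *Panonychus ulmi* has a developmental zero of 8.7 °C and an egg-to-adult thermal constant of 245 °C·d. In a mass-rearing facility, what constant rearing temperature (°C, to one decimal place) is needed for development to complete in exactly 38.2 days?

15.1 °C

Required daily accumulation = 245 / 38.2 = 6.414 DD/day.
T = T_base + 6.414 = 8.7 + 6.414 = 15.114 ≈ 15.1 °C.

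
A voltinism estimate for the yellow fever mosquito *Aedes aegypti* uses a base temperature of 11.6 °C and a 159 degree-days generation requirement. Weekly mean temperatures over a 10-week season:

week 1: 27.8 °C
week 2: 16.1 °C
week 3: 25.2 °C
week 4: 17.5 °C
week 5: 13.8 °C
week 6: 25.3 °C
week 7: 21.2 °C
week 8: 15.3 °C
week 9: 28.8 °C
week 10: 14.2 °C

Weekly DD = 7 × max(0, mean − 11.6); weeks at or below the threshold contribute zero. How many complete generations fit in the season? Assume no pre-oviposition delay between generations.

3 generations

Weekly DD (7 × max(0, T̄ − 11.6)): 113.4, 31.5, 95.2, 41.3, 15.4, 95.9, 67.2, 25.9, 120.4, 18.2.
Season total = 624.4 DD.
Complete generations = ⌊624.4 / 159⌋ = 3.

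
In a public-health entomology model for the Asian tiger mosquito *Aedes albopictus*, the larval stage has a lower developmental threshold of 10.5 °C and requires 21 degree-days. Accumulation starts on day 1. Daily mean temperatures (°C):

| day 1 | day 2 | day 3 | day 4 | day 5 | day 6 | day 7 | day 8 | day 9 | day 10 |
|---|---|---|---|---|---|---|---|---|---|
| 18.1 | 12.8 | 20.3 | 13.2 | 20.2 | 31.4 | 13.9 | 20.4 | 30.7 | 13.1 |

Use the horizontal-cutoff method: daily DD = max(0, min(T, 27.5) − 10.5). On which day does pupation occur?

day 4

Daily DD above 10.5 °C (capped at 17.0): 7.6, 2.3, 9.8, 2.7, 9.7, 17.0, 3.4, 9.9, 17.0, 2.6.
Cumulative: 7.6, 9.9, 19.7, 22.4, 32.1, 49.1, 52.5, 62.4, 79.4, 82.0.
The total first reaches 21 DD on day 4.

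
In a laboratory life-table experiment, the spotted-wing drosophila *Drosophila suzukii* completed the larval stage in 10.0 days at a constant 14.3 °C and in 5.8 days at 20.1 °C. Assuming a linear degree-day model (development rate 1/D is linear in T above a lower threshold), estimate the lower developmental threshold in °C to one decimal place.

Under the model K = D·(T − T_b), so D₁·(T₁ − T_b) = D₂·(T₂ − T_b).
10.0·(14.3 − T_b) = 5.8·(20.1 − T_b)
T_b = (10.0·14.3 − 5.8·20.1) / (10.0 − 5.8) = 26.42 / 4.2 = 6.290 °C ≈ 6.3 °C.

6.3 °C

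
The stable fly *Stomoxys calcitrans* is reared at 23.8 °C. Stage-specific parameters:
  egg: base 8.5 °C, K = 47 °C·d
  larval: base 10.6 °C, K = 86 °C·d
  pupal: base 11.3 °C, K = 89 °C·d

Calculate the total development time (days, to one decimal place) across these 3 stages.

egg: 47 / (23.8 − 8.5) = 47 / 15.3 = 3.072 d.
larval: 86 / (23.8 − 10.6) = 86 / 13.2 = 6.515 d.
pupal: 89 / (23.8 − 11.3) = 89 / 12.5 = 7.120 d.
Sum = 16.707 ≈ 16.7 days.

16.7 days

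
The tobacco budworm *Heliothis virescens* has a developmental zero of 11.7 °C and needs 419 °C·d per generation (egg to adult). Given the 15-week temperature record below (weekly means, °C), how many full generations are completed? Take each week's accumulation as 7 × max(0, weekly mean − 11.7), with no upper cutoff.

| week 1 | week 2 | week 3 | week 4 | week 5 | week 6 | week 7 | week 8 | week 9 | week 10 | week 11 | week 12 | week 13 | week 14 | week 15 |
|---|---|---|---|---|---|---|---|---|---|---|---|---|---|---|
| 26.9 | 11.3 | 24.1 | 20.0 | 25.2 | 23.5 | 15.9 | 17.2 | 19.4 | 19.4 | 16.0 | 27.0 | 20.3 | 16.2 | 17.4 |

2 generations

Weekly DD (7 × max(0, T̄ − 11.7)): 106.4, 0.0, 86.8, 58.1, 94.5, 82.6, 29.4, 38.5, 53.9, 53.9, 30.1, 107.1, 60.2, 31.5, 39.9.
Season total = 872.9 DD.
Complete generations = ⌊872.9 / 419⌋ = 2.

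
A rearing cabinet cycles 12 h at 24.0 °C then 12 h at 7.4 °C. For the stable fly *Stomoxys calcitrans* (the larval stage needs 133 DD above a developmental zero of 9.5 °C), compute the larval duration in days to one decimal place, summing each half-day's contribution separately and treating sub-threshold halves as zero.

18.3 days

Day half: max(0, 24.0 − 9.5) × 0.5 = 14.5 × 0.5 = 7.25 DD.
Night half: max(0, 7.4 − 9.5) × 0.5 = 0.0 × 0.5 = 0.00 DD.
Per 24 h: 7.25 DD/day.
Duration = 133 / 7.25 = 18.345 ≈ 18.3 days.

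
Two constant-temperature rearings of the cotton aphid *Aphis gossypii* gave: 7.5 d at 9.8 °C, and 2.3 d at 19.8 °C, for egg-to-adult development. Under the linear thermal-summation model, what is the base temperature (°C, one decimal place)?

Under the model K = D·(T − T_b), so D₁·(T₁ − T_b) = D₂·(T₂ − T_b).
7.5·(9.8 − T_b) = 2.3·(19.8 − T_b)
T_b = (7.5·9.8 − 2.3·19.8) / (7.5 − 2.3) = 27.96 / 5.2 = 5.377 °C ≈ 5.4 °C.

5.4 °C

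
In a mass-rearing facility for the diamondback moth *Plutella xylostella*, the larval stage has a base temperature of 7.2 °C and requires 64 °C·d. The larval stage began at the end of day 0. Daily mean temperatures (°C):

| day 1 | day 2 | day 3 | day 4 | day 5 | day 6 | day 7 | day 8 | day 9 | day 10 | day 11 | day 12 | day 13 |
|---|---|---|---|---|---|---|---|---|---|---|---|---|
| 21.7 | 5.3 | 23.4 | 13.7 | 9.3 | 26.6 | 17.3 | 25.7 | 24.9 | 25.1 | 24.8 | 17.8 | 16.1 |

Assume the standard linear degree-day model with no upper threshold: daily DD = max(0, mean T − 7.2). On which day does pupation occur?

Daily DD above 7.2 °C: 14.5, 0.0, 16.2, 6.5, 2.1, 19.4, 10.1, 18.5, 17.7, 17.9, 17.6, 10.6, 8.9.
Cumulative: 14.5, 14.5, 30.7, 37.2, 39.3, 58.7, 68.8, 87.3, 105.0, 122.9, 140.5, 151.1, 160.0.
The total first reaches 64 DD on day 7.

day 7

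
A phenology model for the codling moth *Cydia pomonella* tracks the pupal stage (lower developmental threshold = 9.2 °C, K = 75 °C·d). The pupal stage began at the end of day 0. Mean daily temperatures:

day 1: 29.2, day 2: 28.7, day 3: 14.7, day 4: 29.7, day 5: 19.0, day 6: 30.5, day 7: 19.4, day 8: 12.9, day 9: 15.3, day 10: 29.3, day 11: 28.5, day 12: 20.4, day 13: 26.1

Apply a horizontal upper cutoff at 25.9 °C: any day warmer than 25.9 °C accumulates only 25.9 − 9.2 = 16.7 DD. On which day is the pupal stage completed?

day 6

Daily DD above 9.2 °C (capped at 16.7): 16.7, 16.7, 5.5, 16.7, 9.8, 16.7, 10.2, 3.7, 6.1, 16.7, 16.7, 11.2, 16.7.
Cumulative: 16.7, 33.4, 38.9, 55.6, 65.4, 82.1, 92.3, 96.0, 102.1, 118.8, 135.5, 146.7, 163.4.
The total first reaches 75 DD on day 6.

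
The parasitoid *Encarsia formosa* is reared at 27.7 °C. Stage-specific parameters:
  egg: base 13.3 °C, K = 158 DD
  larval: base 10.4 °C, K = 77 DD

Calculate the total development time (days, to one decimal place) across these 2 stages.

egg: 158 / (27.7 − 13.3) = 158 / 14.4 = 10.972 d.
larval: 77 / (27.7 − 10.4) = 77 / 17.3 = 4.451 d.
Sum = 15.423 ≈ 15.4 days.

15.4 days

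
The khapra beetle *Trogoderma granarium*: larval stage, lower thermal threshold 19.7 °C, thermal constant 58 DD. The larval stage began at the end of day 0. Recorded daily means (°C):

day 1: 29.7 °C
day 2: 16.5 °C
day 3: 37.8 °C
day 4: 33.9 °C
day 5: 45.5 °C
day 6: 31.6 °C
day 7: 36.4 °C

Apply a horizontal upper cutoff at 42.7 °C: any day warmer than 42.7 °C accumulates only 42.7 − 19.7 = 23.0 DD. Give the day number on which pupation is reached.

Daily DD above 19.7 °C (capped at 23.0): 10.0, 0.0, 18.1, 14.2, 23.0, 11.9, 16.7.
Cumulative: 10.0, 10.0, 28.1, 42.3, 65.3, 77.2, 93.9.
The total first reaches 58 DD on day 5.

day 5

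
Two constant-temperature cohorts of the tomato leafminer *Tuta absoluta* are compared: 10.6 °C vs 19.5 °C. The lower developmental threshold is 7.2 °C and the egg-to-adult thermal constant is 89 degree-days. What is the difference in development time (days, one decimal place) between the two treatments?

18.9 days

At 10.6 °C: 89 / (10.6 − 7.2) = 89 / 3.4 = 26.176 d.
At 19.5 °C: 89 / (19.5 − 7.2) = 89 / 12.3 = 7.236 d.
Difference = |26.176 − 7.236| = 18.941 ≈ 18.9 days.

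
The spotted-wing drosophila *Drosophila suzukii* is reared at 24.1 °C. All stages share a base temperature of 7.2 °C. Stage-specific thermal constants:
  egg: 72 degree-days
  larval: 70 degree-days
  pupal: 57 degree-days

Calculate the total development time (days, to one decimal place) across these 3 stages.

Daily accumulation at 24.1 °C = 24.1 − 7.2 = 16.9 DD/day.
Total K = 72 + 70 + 57 = 199 DD.
Total duration = 199 / 16.9 = 11.775 ≈ 11.8 days.

11.8 days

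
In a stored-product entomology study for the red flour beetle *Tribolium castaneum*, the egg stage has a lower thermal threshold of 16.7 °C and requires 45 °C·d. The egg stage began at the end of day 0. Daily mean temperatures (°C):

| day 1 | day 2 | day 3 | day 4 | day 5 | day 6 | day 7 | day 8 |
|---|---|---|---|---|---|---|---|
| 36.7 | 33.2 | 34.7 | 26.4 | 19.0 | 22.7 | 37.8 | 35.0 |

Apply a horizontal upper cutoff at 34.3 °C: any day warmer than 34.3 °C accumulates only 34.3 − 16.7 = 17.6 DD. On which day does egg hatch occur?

day 3

Daily DD above 16.7 °C (capped at 17.6): 17.6, 16.5, 17.6, 9.7, 2.3, 6.0, 17.6, 17.6.
Cumulative: 17.6, 34.1, 51.7, 61.4, 63.7, 69.7, 87.3, 104.9.
The total first reaches 45 DD on day 3.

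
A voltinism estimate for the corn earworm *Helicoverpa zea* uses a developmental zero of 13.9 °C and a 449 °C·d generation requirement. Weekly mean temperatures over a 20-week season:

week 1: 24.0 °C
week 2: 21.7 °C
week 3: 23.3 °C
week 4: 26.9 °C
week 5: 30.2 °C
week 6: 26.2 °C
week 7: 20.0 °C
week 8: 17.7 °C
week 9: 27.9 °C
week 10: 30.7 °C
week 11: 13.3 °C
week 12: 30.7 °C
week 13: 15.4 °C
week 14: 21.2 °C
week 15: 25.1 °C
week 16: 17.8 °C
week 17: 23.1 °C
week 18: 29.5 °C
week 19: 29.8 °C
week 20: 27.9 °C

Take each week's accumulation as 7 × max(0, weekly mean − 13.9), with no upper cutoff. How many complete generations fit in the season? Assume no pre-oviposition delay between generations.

3 generations

Weekly DD (7 × max(0, T̄ − 13.9)): 70.7, 54.6, 65.8, 91.0, 114.1, 86.1, 42.7, 26.6, 98.0, 117.6, 0.0, 117.6, 10.5, 51.1, 78.4, 27.3, 64.4, 109.2, 111.3, 98.0.
Season total = 1435.0 DD.
Complete generations = ⌊1435.0 / 449⌋ = 3.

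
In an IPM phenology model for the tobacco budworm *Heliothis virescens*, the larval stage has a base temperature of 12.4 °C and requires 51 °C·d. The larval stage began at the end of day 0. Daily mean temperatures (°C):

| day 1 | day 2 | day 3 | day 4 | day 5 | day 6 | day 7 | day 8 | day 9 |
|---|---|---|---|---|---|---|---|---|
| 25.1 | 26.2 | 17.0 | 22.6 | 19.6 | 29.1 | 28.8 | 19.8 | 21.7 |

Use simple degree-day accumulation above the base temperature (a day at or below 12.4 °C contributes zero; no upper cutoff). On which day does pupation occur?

day 6

Daily DD above 12.4 °C: 12.7, 13.8, 4.6, 10.2, 7.2, 16.7, 16.4, 7.4, 9.3.
Cumulative: 12.7, 26.5, 31.1, 41.3, 48.5, 65.2, 81.6, 89.0, 98.3.
The total first reaches 51 DD on day 6.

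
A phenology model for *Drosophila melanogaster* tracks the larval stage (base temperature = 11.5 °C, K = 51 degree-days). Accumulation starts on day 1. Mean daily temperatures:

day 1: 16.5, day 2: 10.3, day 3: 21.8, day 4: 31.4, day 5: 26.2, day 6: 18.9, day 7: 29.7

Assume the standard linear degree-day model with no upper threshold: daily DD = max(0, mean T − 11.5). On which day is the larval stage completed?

day 6

Daily DD above 11.5 °C: 5.0, 0.0, 10.3, 19.9, 14.7, 7.4, 18.2.
Cumulative: 5.0, 5.0, 15.3, 35.2, 49.9, 57.3, 75.5.
The total first reaches 51 DD on day 6.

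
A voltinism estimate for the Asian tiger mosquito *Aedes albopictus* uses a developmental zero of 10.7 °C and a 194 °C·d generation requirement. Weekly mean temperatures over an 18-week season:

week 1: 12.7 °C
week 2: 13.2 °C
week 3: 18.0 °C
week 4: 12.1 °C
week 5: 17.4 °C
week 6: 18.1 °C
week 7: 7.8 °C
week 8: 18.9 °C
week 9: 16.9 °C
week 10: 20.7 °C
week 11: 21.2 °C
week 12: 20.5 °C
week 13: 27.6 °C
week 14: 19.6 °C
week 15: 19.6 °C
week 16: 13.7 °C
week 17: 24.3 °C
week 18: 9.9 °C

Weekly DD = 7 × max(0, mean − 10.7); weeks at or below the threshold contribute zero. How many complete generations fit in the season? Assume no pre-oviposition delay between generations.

Weekly DD (7 × max(0, T̄ − 10.7)): 14.0, 17.5, 51.1, 9.8, 46.9, 51.8, 0.0, 57.4, 43.4, 70.0, 73.5, 68.6, 118.3, 62.3, 62.3, 21.0, 95.2, 0.0.
Season total = 863.1 DD.
Complete generations = ⌊863.1 / 194⌋ = 4.

4 generations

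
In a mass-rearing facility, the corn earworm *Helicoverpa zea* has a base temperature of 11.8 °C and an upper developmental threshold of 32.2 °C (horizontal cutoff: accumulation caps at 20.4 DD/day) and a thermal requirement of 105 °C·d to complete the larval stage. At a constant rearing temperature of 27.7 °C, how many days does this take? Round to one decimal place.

6.6 days

Daily accumulation = 27.7 − 11.8 = 15.9 DD/day.
Duration = 105 / 15.9 = 6.604 ≈ 6.6 days.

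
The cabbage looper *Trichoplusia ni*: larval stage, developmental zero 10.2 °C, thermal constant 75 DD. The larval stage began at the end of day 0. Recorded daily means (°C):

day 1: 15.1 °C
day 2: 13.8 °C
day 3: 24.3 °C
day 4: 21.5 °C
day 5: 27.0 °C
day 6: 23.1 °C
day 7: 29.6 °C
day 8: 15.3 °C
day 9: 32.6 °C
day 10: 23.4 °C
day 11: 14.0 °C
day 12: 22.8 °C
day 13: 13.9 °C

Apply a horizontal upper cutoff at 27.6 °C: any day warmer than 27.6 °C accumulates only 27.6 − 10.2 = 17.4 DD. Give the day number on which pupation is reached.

day 7

Daily DD above 10.2 °C (capped at 17.4): 4.9, 3.6, 14.1, 11.3, 16.8, 12.9, 17.4, 5.1, 17.4, 13.2, 3.8, 12.6, 3.7.
Cumulative: 4.9, 8.5, 22.6, 33.9, 50.7, 63.6, 81.0, 86.1, 103.5, 116.7, 120.5, 133.1, 136.8.
The total first reaches 75 DD on day 7.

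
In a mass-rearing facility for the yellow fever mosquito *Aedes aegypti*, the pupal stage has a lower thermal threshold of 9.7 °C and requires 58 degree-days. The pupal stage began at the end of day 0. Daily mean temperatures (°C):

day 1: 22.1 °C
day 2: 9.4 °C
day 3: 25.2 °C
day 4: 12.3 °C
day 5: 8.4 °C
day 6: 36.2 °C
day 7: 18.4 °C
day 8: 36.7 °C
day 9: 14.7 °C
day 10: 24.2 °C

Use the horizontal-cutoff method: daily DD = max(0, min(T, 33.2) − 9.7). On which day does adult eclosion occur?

Daily DD above 9.7 °C (capped at 23.5): 12.4, 0.0, 15.5, 2.6, 0.0, 23.5, 8.7, 23.5, 5.0, 14.5.
Cumulative: 12.4, 12.4, 27.9, 30.5, 30.5, 54.0, 62.7, 86.2, 91.2, 105.7.
The total first reaches 58 DD on day 7.

day 7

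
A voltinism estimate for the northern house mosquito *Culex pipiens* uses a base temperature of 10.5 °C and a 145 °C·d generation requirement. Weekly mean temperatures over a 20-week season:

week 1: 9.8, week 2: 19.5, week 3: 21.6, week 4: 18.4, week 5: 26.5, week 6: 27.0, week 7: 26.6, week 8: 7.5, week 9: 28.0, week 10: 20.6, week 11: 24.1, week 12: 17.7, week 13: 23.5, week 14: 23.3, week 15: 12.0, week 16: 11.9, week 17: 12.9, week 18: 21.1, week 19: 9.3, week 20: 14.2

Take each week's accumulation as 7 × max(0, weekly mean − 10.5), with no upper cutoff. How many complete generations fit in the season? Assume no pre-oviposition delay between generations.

8 generations

Weekly DD (7 × max(0, T̄ − 10.5)): 0.0, 63.0, 77.7, 55.3, 112.0, 115.5, 112.7, 0.0, 122.5, 70.7, 95.2, 50.4, 91.0, 89.6, 10.5, 9.8, 16.8, 74.2, 0.0, 25.9.
Season total = 1192.8 DD.
Complete generations = ⌊1192.8 / 145⌋ = 8.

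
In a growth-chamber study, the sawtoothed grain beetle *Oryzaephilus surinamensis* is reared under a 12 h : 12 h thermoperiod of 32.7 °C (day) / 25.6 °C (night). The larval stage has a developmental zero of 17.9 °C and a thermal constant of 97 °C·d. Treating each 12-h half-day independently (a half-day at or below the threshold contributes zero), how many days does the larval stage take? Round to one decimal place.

8.6 days

Day half: max(0, 32.7 − 17.9) × 0.5 = 14.8 × 0.5 = 7.40 DD.
Night half: max(0, 25.6 − 17.9) × 0.5 = 7.7 × 0.5 = 3.85 DD.
Per 24 h: 11.25 DD/day.
Duration = 97 / 11.25 = 8.622 ≈ 8.6 days.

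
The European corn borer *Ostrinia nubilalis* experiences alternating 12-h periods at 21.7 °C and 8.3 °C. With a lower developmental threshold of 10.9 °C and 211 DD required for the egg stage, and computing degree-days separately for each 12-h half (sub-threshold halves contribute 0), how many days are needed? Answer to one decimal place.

Day half: max(0, 21.7 − 10.9) × 0.5 = 10.8 × 0.5 = 5.40 DD.
Night half: max(0, 8.3 − 10.9) × 0.5 = 0.0 × 0.5 = 0.00 DD.
Per 24 h: 5.40 DD/day.
Duration = 211 / 5.40 = 39.074 ≈ 39.1 days.

39.1 days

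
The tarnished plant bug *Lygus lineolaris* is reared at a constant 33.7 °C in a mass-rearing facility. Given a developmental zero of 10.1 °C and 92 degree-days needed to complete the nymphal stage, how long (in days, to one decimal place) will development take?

Daily accumulation = 33.7 − 10.1 = 23.6 DD/day.
Duration = 92 / 23.6 = 3.898 ≈ 3.9 days.

3.9 days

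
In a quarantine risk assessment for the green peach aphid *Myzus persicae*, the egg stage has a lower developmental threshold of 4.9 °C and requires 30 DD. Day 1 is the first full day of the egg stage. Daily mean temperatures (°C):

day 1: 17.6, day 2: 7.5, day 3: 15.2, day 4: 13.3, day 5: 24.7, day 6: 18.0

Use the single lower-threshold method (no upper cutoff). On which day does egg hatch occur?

Daily DD above 4.9 °C: 12.7, 2.6, 10.3, 8.4, 19.8, 13.1.
Cumulative: 12.7, 15.3, 25.6, 34.0, 53.8, 66.9.
The total first reaches 30 DD on day 4.

day 4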